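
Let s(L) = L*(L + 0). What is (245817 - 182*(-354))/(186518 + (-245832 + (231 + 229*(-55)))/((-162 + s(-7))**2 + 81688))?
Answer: 1953654131/1174511502 ≈ 1.6634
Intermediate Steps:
s(L) = L**2 (s(L) = L*L = L**2)
(245817 - 182*(-354))/(186518 + (-245832 + (231 + 229*(-55)))/((-162 + s(-7))**2 + 81688)) = (245817 - 182*(-354))/(186518 + (-245832 + (231 + 229*(-55)))/((-162 + (-7)**2)**2 + 81688)) = (245817 + 64428)/(186518 + (-245832 + (231 - 12595))/((-162 + 49)**2 + 81688)) = 310245/(186518 + (-245832 - 12364)/((-113)**2 + 81688)) = 310245/(186518 - 258196/(12769 + 81688)) = 310245/(186518 - 258196/94457) = 310245/(17617672530/94457) = 310245*(94457/17617672530) = 1953654131/1174511502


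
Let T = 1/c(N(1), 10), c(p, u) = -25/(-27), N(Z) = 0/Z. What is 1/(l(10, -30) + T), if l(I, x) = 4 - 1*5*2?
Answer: -25/123 ≈ -0.20325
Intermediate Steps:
N(Z) = 0
l(I, x) = -6 (l(I, x) = 4 - 5*2 = 4 - 10 = -6)
c(p, u) = 25/27 (c(p, u) = -25*(-1/27) = 25/27)
T = 27/25 (T = 1/(25/27) = 27/25 ≈ 1.0800)
1/(l(10, -30) + T) = 1/(-6 + 27/25) = 1/(-123/25) = -25/123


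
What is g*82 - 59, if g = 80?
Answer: 6501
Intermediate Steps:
g*82 - 59 = 80*82 - 59 = 6560 - 59 = 6501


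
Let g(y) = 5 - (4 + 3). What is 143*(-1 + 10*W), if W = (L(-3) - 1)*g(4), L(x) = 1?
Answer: -143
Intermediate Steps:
g(y) = -2 (g(y) = 5 - 1*7 = 5 - 7 = -2)
W = 0 (W = (1 - 1)*(-2) = 0*(-2) = 0)
143*(-1 + 10*W) = 143*(-1 + 10*0) = 143*(-1 + 0) = 143*(-1) = -143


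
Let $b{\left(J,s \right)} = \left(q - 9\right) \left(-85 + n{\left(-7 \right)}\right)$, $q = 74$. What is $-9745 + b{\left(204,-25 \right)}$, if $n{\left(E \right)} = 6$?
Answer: $-14880$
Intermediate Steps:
$b{\left(J,s \right)} = -5135$ ($b{\left(J,s \right)} = \left(74 - 9\right) \left(-85 + 6\right) = 65 \left(-79\right) = -5135$)
$-9745 + b{\left(204,-25 \right)} = -9745 - 5135 = -14880$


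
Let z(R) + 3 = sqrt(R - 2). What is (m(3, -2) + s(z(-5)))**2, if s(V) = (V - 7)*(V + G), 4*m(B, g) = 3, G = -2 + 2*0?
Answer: 5425/16 - 2625*I*sqrt(7)/2 ≈ 339.06 - 3472.5*I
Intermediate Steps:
G = -2 (G = -2 + 0 = -2)
m(B, g) = 3/4 (m(B, g) = (1/4)*3 = 3/4)
z(R) = -3 + sqrt(-2 + R) (z(R) = -3 + sqrt(R - 2) = -3 + sqrt(-2 + R))
s(V) = (-7 + V)*(-2 + V) (s(V) = (V - 7)*(V - 2) = (-7 + V)*(-2 + V))
(m(3, -2) + s(z(-5)))**2 = (3/4 + (14 + (-3 + sqrt(-2 - 5))**2 - 9*(-3 + sqrt(-2 - 5))))**2 = (3/4 + (14 + (-3 + sqrt(-7))**2 - 9*(-3 + sqrt(-7))))**2 = (3/4 + (14 + (-3 + I*sqrt(7))**2 - 9*(-3 + I*sqrt(7))))**2 = (3/4 + (14 + (-3 + I*sqrt(7))**2 + (27 - 9*I*sqrt(7))))**2 = (3/4 + (41 + (-3 + I*sqrt(7))**2 - 9*I*sqrt(7)))**2 = (167/4 + (-3 + I*sqrt(7))**2 - 9*I*sqrt(7))**2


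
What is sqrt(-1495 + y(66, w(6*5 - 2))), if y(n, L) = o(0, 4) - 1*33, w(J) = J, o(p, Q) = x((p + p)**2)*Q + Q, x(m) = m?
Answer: 2*I*sqrt(381) ≈ 39.038*I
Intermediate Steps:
o(p, Q) = Q + 4*Q*p**2 (o(p, Q) = (p + p)**2*Q + Q = (2*p)**2*Q + Q = (4*p**2)*Q + Q = 4*Q*p**2 + Q = Q + 4*Q*p**2)
y(n, L) = -29 (y(n, L) = 4*(1 + 4*0**2) - 1*33 = 4*(1 + 4*0) - 33 = 4*(1 + 0) - 33 = 4*1 - 33 = 4 - 33 = -29)
sqrt(-1495 + y(66, w(6*5 - 2))) = sqrt(-1495 - 29) = sqrt(-1524) = 2*I*sqrt(381)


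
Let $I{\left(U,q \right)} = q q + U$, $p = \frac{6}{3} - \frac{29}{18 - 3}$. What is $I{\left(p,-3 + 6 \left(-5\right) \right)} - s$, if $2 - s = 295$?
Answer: $\frac{20731}{15} \approx 1382.1$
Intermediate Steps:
$p = \frac{1}{15}$ ($p = 6 \cdot \frac{1}{3} - \frac{29}{15} = 2 - \frac{29}{15} = \frac{1}{15} \approx 0.066667$)
$s = -293$ ($s = 2 - 295 = -293$)
$I{\left(U,q \right)} = U + q^{2}$ ($I{\left(U,q \right)} = q^{2} + U = U + q^{2}$)
$I{\left(p,-3 + 6 \left(-5\right) \right)} - s = \left(\frac{1}{15} + \left(-3 + 6 \left(-5\right)\right)^{2}\right) - -293 = \left(\frac{1}{15} + \left(-3 - 30\right)^{2}\right) + 293 = \left(\frac{1}{15} + \left(-33\right)^{2}\right) + 293 = \left(\frac{1}{15} + 1089\right) + 293 = \frac{16336}{15} + 293 = \frac{20731}{15}$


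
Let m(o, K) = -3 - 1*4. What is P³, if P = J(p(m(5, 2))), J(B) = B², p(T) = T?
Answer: 117649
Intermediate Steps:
m(o, K) = -7 (m(o, K) = -3 - 4 = -7)
P = 49 (P = (-7)² = 49)
P³ = 49³ = 117649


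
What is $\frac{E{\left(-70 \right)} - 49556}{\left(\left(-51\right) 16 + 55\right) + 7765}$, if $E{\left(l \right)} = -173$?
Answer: $- \frac{49729}{7004} \approx -7.1001$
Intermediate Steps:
$\frac{E{\left(-70 \right)} - 49556}{\left(\left(-51\right) 16 + 55\right) + 7765} = \frac{-173 - 49556}{\left(\left(-51\right) 16 + 55\right) + 7765} = - \frac{49729}{\left(-816 + 55\right) + 7765} = - \frac{49729}{-761 + 7765} = - \frac{49729}{7004}$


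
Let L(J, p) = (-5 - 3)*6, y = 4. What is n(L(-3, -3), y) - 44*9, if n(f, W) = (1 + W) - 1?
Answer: -392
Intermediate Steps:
L(J, p) = -48 (L(J, p) = -8*6 = -48)
n(f, W) = W
n(L(-3, -3), y) - 44*9 = 4 - 44*9 = 4 - 396 = -392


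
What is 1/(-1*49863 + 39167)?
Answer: -1/10696 ≈ -9.3493e-5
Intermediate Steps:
1/(-1*49863 + 39167) = 1/(-49863 + 39167) = 1/(-10696) = -1/10696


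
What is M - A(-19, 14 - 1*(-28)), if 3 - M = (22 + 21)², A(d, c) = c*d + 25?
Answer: -1073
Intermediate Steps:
A(d, c) = 25 + c*d
M = -1846 (M = 3 - (22 + 21)² = 3 - 1*43² = 3 - 1*1849 = 3 - 1849 = -1846)
M - A(-19, 14 - 1*(-28)) = -1846 - (25 + (14 - 1*(-28))*(-19)) = -1846 - (25 + (14 + 28)*(-19)) = -1846 - (25 + 42*(-19)) = -1846 - (25 - 798) = -1846 - 1*(-773) = -1846 + 773 = -1073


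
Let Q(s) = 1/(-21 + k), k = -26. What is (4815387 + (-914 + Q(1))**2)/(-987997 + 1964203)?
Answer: 6241332782/1078219527 ≈ 5.7886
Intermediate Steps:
Q(s) = -1/47 (Q(s) = 1/(-21 - 26) = 1/(-47) = -1/47)
(4815387 + (-914 + Q(1))**2)/(-987997 + 1964203) = (4815387 + (-914 - 1/47)**2)/(-987997 + 1964203) = (4815387 + (-42959/47)**2)/976206 = (4815387 + 1845475681/2209)*(1/976206) = (12482665564/2209)*(1/976206) = 6241332782/1078219527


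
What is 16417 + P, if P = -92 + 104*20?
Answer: 18405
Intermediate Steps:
P = 1988 (P = -92 + 2080 = 1988)
16417 + P = 16417 + 1988 = 18405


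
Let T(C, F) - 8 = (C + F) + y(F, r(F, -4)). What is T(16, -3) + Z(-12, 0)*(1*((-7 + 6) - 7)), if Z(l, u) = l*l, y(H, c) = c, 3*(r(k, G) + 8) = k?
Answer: -1140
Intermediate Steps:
r(k, G) = -8 + k/3
Z(l, u) = l²
T(C, F) = C + 4*F/3 (T(C, F) = 8 + ((C + F) + (-8 + F/3)) = 8 + (-8 + C + 4*F/3) = C + 4*F/3)
T(16, -3) + Z(-12, 0)*(1*((-7 + 6) - 7)) = (16 + (4/3)*(-3)) + (-12)²*(1*((-7 + 6) - 7)) = (16 - 4) + 144*(1*(-1 - 7)) = 12 + 144*(1*(-8)) = 12 + 144*(-8) = 12 - 1152 = -1140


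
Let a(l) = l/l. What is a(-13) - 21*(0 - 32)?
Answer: 673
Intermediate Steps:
a(l) = 1
a(-13) - 21*(0 - 32) = 1 - 21*(0 - 32) = 1 - 21*(-32) = 1 - 1*(-672) = 1 + 672 = 673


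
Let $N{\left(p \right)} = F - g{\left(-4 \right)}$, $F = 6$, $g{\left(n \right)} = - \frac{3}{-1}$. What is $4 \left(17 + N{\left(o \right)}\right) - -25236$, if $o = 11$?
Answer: $25316$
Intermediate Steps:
$g{\left(n \right)} = 3$ ($g{\left(n \right)} = \left(-3\right) \left(-1\right) = 3$)
$N{\left(p \right)} = 3$ ($N{\left(p \right)} = 6 - 3 = 3$)
$4 \left(17 + N{\left(o \right)}\right) - -25236 = 4 \left(17 + 3\right) - -25236 = 4 \cdot 20 + 25236 = 80 + 25236 = 25316$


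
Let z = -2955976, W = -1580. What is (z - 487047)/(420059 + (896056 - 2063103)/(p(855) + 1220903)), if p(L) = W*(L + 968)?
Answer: -5713479758051/697062613830 ≈ -8.1965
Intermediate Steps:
p(L) = -1529440 - 1580*L (p(L) = -1580*(L + 968) = -1580*(968 + L) = -1529440 - 1580*L)
(z - 487047)/(420059 + (896056 - 2063103)/(p(855) + 1220903)) = (-2955976 - 487047)/(420059 + (896056 - 2063103)/((-1529440 - 1580*855) + 1220903)) = -3443023/(420059 - 1167047/((-1529440 - 1350900) + 1220903)) = -3443023/(420059 - 1167047/(-2880340 + 1220903)) = -3443023/(420059 - 1167047/(-1659437)) = -3443023/(420059 - 1167047*(-1/1659437)) = -3443023/(420059 + 1167047/1659437) = -3443023/697062613830/1659437 = -3443023*1659437/697062613830 = -5713479758051/697062613830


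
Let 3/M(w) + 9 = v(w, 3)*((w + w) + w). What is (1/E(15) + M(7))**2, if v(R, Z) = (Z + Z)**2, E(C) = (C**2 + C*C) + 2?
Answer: 491401/12667052304 ≈ 3.8794e-5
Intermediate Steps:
E(C) = 2 + 2*C**2 (E(C) = (C**2 + C**2) + 2 = 2*C**2 + 2 = 2 + 2*C**2)
v(R, Z) = 4*Z**2 (v(R, Z) = (2*Z)**2 = 4*Z**2)
M(w) = 3/(-9 + 108*w) (M(w) = 3/(-9 + (4*3**2)*((w + w) + w)) = 3/(-9 + (4*9)*(2*w + w)) = 3/(-9 + 36*(3*w)) = 3/(-9 + 108*w))
(1/E(15) + M(7))**2 = (1/(2 + 2*15**2) + 1/(3*(-1 + 12*7)))**2 = (1/(2 + 2*225) + 1/(3*(-1 + 84)))**2 = (1/(2 + 450) + (1/3)/83)**2 = (1/452 + (1/3)*(1/83))**2 = (1/452 + 1/249)**2 = (701/112548)**2 = 491401/12667052304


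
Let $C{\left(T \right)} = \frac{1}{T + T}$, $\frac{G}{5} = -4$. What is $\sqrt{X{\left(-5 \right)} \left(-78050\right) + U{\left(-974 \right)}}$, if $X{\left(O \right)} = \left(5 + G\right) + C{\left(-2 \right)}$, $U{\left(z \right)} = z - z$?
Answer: $\frac{5 \sqrt{190442}}{2} \approx 1091.0$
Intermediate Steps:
$G = -20$ ($G = 5 \left(-4\right) = -20$)
$C{\left(T \right)} = \frac{1}{2 T}$
$U{\left(z \right)} = 0$
$X{\left(O \right)} = - \frac{61}{4}$ ($X{\left(O \right)} = \left(5 - 20\right) + \frac{1}{2 \left(-2\right)} = -15 + \frac{1}{2} \left(- \frac{1}{2}\right) = -15 - \frac{1}{4} = - \frac{61}{4}$)
$\sqrt{X{\left(-5 \right)} \left(-78050\right) + U{\left(-974 \right)}} = \sqrt{\left(- \frac{61}{4}\right) \left(-78050\right) + 0} = \sqrt{\frac{2380525}{2} + 0} = \sqrt{\frac{2380525}{2}} = \frac{5 \sqrt{190442}}{2}$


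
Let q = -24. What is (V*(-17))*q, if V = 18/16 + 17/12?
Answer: 1037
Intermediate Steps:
V = 61/24 (V = 18*(1/16) + 17*(1/12) = 9/8 + 17/12 = 61/24 ≈ 2.5417)
(V*(-17))*q = ((61/24)*(-17))*(-24) = -1037/24*(-24) = 1037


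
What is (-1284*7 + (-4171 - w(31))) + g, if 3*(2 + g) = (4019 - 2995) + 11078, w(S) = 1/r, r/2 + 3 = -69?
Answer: -1314287/144 ≈ -9127.0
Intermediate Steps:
r = -144 (r = -6 + 2*(-69) = -6 - 138 = -144)
w(S) = -1/144 (w(S) = 1/(-144) = -1/144)
g = 4032 (g = -2 + ((4019 - 2995) + 11078)/3 = -2 + (1024 + 11078)/3 = -2 + (⅓)*12102 = -2 + 4034 = 4032)
(-1284*7 + (-4171 - w(31))) + g = (-1284*7 + (-4171 - 1*(-1/144))) + 4032 = (-8988 + (-4171 + 1/144)) + 4032 = (-8988 - 600623/144) + 4032 = -1894895/144 + 4032 = -1314287/144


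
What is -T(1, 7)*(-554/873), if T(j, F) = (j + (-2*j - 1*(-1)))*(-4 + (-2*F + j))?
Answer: 0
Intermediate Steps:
T(j, F) = (1 - j)*(-4 + j - 2*F) (T(j, F) = (j + (-2*j + 1))*(-4 + (j - 2*F)) = (j + (1 - 2*j))*(-4 + j - 2*F) = (1 - j)*(-4 + j - 2*F))
-T(1, 7)*(-554/873) = -(-4 - 1*1² - 2*7 + 5*1 + 2*7*1)*(-554/873) = -(-4 - 1*1 - 14 + 5 + 14)*(-554*1/873) = -(-4 - 1 - 14 + 5 + 14)*(-554)/873 = -0*(-554)/873 = -1*0 = 0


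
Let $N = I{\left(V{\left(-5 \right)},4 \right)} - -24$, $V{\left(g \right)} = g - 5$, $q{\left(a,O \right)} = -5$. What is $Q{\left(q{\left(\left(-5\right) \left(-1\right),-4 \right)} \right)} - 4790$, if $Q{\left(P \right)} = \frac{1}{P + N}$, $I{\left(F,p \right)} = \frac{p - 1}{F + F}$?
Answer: $- \frac{1805810}{377} \approx -4789.9$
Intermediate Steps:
$V{\left(g \right)} = -5 + g$ ($V{\left(g \right)} = g - 5 = -5 + g$)
$I{\left(F,p \right)} = \frac{-1 + p}{2 F}$
$N = \frac{477}{20}$ ($N = \frac{-1 + 4}{2 \left(-5 - 5\right)} - -24 = \frac{1}{2} \frac{1}{-10} \cdot 3 + 24 = \frac{1}{2} \left(- \frac{1}{10}\right) 3 + 24 = - \frac{3}{20} + 24 = \frac{477}{20} \approx 23.85$)
$Q{\left(P \right)} = \frac{1}{\frac{477}{20} + P}$ ($Q{\left(P \right)} = \frac{1}{P + \frac{477}{20}} = \frac{1}{\frac{477}{20} + P}$)
$Q{\left(q{\left(\left(-5\right) \left(-1\right),-4 \right)} \right)} - 4790 = \frac{20}{477 + 20 \left(-5\right)} - 4790 = \frac{20}{477 - 100} - 4790 = \frac{20}{377} - 4790 = - \frac{1805810}{377}$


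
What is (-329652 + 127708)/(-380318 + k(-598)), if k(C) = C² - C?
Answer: 50486/5529 ≈ 9.1311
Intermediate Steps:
(-329652 + 127708)/(-380318 + k(-598)) = (-329652 + 127708)/(-380318 - 598*(-1 - 598)) = -201944/(-380318 - 598*(-599)) = -201944/(-380318 + 358202) = -201944/(-22116) = -201944*(-1/22116) = 50486/5529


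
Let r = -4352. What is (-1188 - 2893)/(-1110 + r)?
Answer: 4081/5462 ≈ 0.74716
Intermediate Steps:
(-1188 - 2893)/(-1110 + r) = (-1188 - 2893)/(-1110 - 4352) = -4081/(-5462) = -4081*(-1/5462) = 4081/5462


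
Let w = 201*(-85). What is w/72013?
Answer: -17085/72013 ≈ -0.23725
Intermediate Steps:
w = -17085
w/72013 = -17085/72013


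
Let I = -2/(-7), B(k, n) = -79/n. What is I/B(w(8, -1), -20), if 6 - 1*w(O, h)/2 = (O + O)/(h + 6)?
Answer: 40/553 ≈ 0.072333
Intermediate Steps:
w(O, h) = 12 - 4*O/(6 + h) (w(O, h) = 12 - 2*(O + O)/(h + 6) = 12 - 2*2*O/(6 + h) = 12 - 4*O/(6 + h))
I = 2/7 (I = -2*(-⅐) = 2/7 ≈ 0.28571)
I/B(w(8, -1), -20) = (2/7)/(-79/(-20)) = (2/7)/(-79*(-1/20)) = (2/7)/(79/20) = (20/79)*(2/7) = 40/553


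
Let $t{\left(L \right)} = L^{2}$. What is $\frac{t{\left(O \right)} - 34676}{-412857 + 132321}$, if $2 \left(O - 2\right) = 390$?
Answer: $- \frac{4133}{280536} \approx -0.014733$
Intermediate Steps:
$O = 197$ ($O = 2 + \frac{1}{2} \cdot 390 = 2 + 195 = 197$)
$\frac{t{\left(O \right)} - 34676}{-412857 + 132321} = \frac{197^{2} - 34676}{-412857 + 132321} = \frac{38809 - 34676}{-280536} = 4133 \left(- \frac{1}{280536}\right) = - \frac{4133}{280536}$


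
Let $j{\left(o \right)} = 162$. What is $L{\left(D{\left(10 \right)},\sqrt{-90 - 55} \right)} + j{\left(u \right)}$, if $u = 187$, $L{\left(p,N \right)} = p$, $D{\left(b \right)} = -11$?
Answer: $151$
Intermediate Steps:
$L{\left(D{\left(10 \right)},\sqrt{-90 - 55} \right)} + j{\left(u \right)} = -11 + 162 = 151$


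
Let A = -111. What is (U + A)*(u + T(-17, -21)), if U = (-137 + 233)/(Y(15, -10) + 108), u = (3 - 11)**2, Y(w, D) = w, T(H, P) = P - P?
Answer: -289216/41 ≈ -7054.0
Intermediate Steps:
T(H, P) = 0
u = 64 (u = (-8)**2 = 64)
U = 32/41 (U = (-137 + 233)/(15 + 108) = 96/123 = 96*(1/123) = 32/41 ≈ 0.78049)
(U + A)*(u + T(-17, -21)) = (32/41 - 111)*(64 + 0) = -4519/41*64 = -289216/41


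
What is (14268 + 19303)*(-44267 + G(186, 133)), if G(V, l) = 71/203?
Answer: -301673370230/203 ≈ -1.4861e+9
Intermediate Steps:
G(V, l) = 71/203 (G(V, l) = 71*(1/203) = 71/203)
(14268 + 19303)*(-44267 + G(186, 133)) = (14268 + 19303)*(-44267 + 71/203) = 33571*(-8986130/203) = -301673370230/203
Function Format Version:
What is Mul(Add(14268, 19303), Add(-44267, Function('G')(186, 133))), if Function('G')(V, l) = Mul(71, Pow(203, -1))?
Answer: Rational(-301673370230, 203) ≈ -1.4861e+9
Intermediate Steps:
Function('G')(V, l) = Rational(71, 203) (Function('G')(V, l) = Mul(71, Rational(1, 203)) = Rational(71, 203))
Mul(Add(14268, 19303), Add(-44267, Function('G')(186, 133))) = Mul(Add(14268, 19303), Add(-44267, Rational(71, 203))) = Mul(33571, Rational(-8986130, 203)) = Rational(-301673370230, 203)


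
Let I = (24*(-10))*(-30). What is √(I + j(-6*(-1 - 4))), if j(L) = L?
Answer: √7230 ≈ 85.029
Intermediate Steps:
I = 7200 (I = -240*(-30) = 7200)
√(I + j(-6*(-1 - 4))) = √(7200 - 6*(-1 - 4)) = √(7200 - 6*(-5)) = √(7200 + 30) = √7230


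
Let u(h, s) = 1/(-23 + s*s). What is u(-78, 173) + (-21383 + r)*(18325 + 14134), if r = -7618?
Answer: -28151817484853/29906 ≈ -9.4134e+8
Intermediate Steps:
u(h, s) = 1/(-23 + s**2)
u(-78, 173) + (-21383 + r)*(18325 + 14134) = 1/(-23 + 173**2) + (-21383 - 7618)*(18325 + 14134) = 1/(-23 + 29929) - 29001*32459 = 1/29906 - 941343459 = -28151817484853/29906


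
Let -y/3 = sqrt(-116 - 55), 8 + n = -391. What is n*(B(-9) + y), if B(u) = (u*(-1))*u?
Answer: 32319 + 3591*I*sqrt(19) ≈ 32319.0 + 15653.0*I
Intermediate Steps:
n = -399 (n = -8 - 391 = -399)
y = -9*I*sqrt(19) (y = -3*sqrt(-116 - 55) = -9*I*sqrt(19) ≈ -39.23*I)
B(u) = -u**2 (B(u) = (-u)*u = -u**2)
n*(B(-9) + y) = -399*(-1*(-9)**2 - 9*I*sqrt(19)) = -399*(-1*81 - 9*I*sqrt(19)) = -399*(-81 - 9*I*sqrt(19)) = 32319 + 3591*I*sqrt(19)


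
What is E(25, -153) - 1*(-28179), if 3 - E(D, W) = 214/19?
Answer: 535244/19 ≈ 28171.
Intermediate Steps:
E(D, W) = -157/19 (E(D, W) = 3 - 214/19 = -157/19)
E(25, -153) - 1*(-28179) = -157/19 - 1*(-28179) = -157/19 + 28179 = 535244/19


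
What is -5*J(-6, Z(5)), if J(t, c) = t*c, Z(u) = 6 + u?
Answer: 330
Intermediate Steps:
J(t, c) = c*t
-5*J(-6, Z(5)) = -5*(6 + 5)*(-6) = -55*(-6) = -5*(-66) = 330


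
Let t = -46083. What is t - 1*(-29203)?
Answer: -16880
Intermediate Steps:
t - 1*(-29203) = -46083 - 1*(-29203) = -46083 + 29203 = -16880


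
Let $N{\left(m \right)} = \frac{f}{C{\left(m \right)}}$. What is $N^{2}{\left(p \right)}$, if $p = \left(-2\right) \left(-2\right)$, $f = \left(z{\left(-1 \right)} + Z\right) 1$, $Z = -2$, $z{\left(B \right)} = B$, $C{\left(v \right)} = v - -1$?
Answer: $\frac{9}{25} \approx 0.36$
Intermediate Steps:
$C{\left(v \right)} = 1 + v$ ($C{\left(v \right)} = v + 1 = 1 + v$)
$f = -3$ ($f = \left(-1 - 2\right) 1 = \left(-3\right) 1 = -3$)
$p = 4$
$N{\left(m \right)} = - \frac{3}{1 + m}$
$N^{2}{\left(p \right)} = \left(- \frac{3}{1 + 4}\right)^{2} = \left(- \frac{3}{5}\right)^{2} = \frac{9}{25}$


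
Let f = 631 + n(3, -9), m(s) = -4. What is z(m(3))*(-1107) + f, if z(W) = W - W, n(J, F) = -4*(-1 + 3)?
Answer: 623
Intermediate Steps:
n(J, F) = -8 (n(J, F) = -4*2 = -8)
z(W) = 0
f = 623 (f = 631 - 8 = 623)
z(m(3))*(-1107) + f = 0*(-1107) + 623 = 0 + 623 = 623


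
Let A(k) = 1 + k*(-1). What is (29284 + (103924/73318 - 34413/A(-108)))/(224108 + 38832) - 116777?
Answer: -24538650236249417/210132760628 ≈ -1.1678e+5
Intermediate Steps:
A(k) = 1 - k
(29284 + (103924/73318 - 34413/A(-108)))/(224108 + 38832) - 116777 = (29284 + (103924/73318 - 34413/(1 - 1*(-108))))/(224108 + 38832) - 116777 = (29284 + (103924*(1/73318) - 34413/(1 + 108)))/262940 - 116777 = (29284 + (51962/36659 - 34413/109))*(1/262940) - 116777 = (29284 - 1255882309/3995831)*(1/262940) - 116777 = (115758032695/3995831)*(1/262940) - 116777 = 23151606539/210132760628 - 116777 = -24538650236249417/210132760628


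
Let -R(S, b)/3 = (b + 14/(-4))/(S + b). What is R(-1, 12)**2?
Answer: 2601/484 ≈ 5.3740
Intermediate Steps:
R(S, b) = -3*(-7/2 + b)/(S + b) (R(S, b) = -3*(b + 14/(-4))/(S + b) = -3*(b + 14*(-1/4))/(S + b) = -3*(b - 7/2)/(S + b) = -3*(-7/2 + b)/(S + b))
R(-1, 12)**2 = ((21/2 - 3*12)/(-1 + 12))**2 = ((21/2 - 36)/11)**2 = ((1/11)*(-51/2))**2 = (-51/22)**2 = 2601/484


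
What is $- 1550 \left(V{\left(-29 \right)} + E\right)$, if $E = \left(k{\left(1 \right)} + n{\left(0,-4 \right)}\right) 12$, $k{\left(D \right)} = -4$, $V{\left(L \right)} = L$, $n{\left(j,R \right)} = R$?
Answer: $193750$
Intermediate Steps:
$E = -96$ ($E = \left(-4 - 4\right) 12 = \left(-8\right) 12 = -96$)
$- 1550 \left(V{\left(-29 \right)} + E\right) = - 1550 \left(-29 - 96\right) = \left(-1550\right) \left(-125\right) = 193750$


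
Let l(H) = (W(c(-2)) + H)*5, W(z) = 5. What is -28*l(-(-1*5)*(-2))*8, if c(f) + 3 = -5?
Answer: 5600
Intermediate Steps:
c(f) = -8 (c(f) = -3 - 5 = -8)
l(H) = 25 + 5*H (l(H) = (5 + H)*5 = 25 + 5*H)
-28*l(-(-1*5)*(-2))*8 = -28*(25 + 5*(-(-1*5)*(-2)))*8 = -28*(25 + 5*(-(-5)*(-2)))*8 = -28*(25 + 5*(-1*10))*8 = -28*(25 + 5*(-10))*8 = -28*(25 - 50)*8 = -28*(-25)*8 = 700*8 = 5600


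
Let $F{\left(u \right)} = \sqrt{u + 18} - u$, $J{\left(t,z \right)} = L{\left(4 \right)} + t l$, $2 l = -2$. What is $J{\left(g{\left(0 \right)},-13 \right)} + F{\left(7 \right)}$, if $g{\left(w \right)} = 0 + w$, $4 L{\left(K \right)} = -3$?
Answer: $- \frac{11}{4} \approx -2.75$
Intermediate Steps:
$L{\left(K \right)} = - \frac{3}{4}$ ($L{\left(K \right)} = \frac{1}{4} \left(-3\right) = - \frac{3}{4}$)
$l = -1$ ($l = \frac{1}{2} \left(-2\right) = -1$)
$g{\left(w \right)} = w$
$J{\left(t,z \right)} = - \frac{3}{4} - t$ ($J{\left(t,z \right)} = - \frac{3}{4} + t \left(-1\right) = - \frac{3}{4} - t$)
$F{\left(u \right)} = \sqrt{18 + u} - u$
$J{\left(g{\left(0 \right)},-13 \right)} + F{\left(7 \right)} = \left(- \frac{3}{4} - 0\right) + \left(\sqrt{18 + 7} - 7\right) = \left(- \frac{3}{4} + 0\right) - \left(7 - \sqrt{25}\right) = - \frac{3}{4} + \left(5 - 7\right) = - \frac{3}{4} - 2 = - \frac{11}{4}$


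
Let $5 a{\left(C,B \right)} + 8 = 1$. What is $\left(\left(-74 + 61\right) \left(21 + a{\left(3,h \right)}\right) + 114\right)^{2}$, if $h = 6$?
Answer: $\frac{495616}{25} \approx 19825.0$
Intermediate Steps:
$a{\left(C,B \right)} = - \frac{7}{5}$ ($a{\left(C,B \right)} = - \frac{8}{5} + \frac{1}{5} \cdot 1 = - \frac{8}{5} + \frac{1}{5} = - \frac{7}{5}$)
$\left(\left(-74 + 61\right) \left(21 + a{\left(3,h \right)}\right) + 114\right)^{2} = \left(\left(-74 + 61\right) \left(21 - \frac{7}{5}\right) + 114\right)^{2} = \left(\left(-13\right) \frac{98}{5} + 114\right)^{2} = \left(- \frac{1274}{5} + 114\right)^{2} = \left(- \frac{704}{5}\right)^{2} = \frac{495616}{25}$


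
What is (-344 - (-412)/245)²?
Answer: 7033841424/60025 ≈ 1.1718e+5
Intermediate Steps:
(-344 - (-412)/245)² = (-344 - 1*(-412/245))² = (-344 + 412/245)² = (-83868/245)² = 7033841424/60025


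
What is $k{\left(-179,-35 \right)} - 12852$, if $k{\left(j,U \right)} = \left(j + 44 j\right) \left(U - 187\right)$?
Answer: $1775358$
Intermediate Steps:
$k{\left(j,U \right)} = 45 j \left(-187 + U\right)$
$k{\left(-179,-35 \right)} - 12852 = 45 \left(-179\right) \left(-187 - 35\right) - 12852 = 45 \left(-179\right) \left(-222\right) - 12852 = 1788210 - 12852 = 1775358$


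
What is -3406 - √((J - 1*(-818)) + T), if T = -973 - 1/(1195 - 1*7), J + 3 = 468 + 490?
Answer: -3406 - √31363167/198 ≈ -3434.3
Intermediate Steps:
J = 955 (J = -3 + (468 + 490) = -3 + 958 = 955)
T = -1155925/1188 (T = -973 - 1/(1195 - 7) = -973 - 1/1188 = -1155925/1188 ≈ -973.00)
-3406 - √((J - 1*(-818)) + T) = -3406 - √((955 - 1*(-818)) - 1155925/1188) = -3406 - √((955 + 818) - 1155925/1188) = -3406 - √(1773 - 1155925/1188) = -3406 - √(950399/1188) = -3406 - √31363167/198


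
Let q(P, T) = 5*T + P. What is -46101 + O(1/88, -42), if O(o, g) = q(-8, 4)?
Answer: -46089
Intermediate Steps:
q(P, T) = P + 5*T
O(o, g) = 12 (O(o, g) = -8 + 5*4 = -8 + 20 = 12)
-46101 + O(1/88, -42) = -46101 + 12 = -46089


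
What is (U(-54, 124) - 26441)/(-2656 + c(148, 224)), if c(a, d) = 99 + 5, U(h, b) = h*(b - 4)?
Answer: 32921/2552 ≈ 12.900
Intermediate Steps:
U(h, b) = h*(-4 + b)
c(a, d) = 104
(U(-54, 124) - 26441)/(-2656 + c(148, 224)) = (-54*(-4 + 124) - 26441)/(-2656 + 104) = (-54*120 - 26441)/(-2552) = (-6480 - 26441)*(-1/2552) = -32921*(-1/2552) = 32921/2552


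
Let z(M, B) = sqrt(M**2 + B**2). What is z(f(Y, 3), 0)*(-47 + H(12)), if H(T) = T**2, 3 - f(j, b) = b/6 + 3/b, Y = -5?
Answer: 291/2 ≈ 145.50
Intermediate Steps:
f(j, b) = 3 - 3/b - b/6 (f(j, b) = 3 - (b/6 + 3/b) = 3 - (3/b + b/6) = 3 + (-3/b - b/6) = 3 - 3/b - b/6)
z(M, B) = sqrt(B**2 + M**2)
z(f(Y, 3), 0)*(-47 + H(12)) = sqrt(0**2 + (3 - 3/3 - 1/6*3)**2)*(-47 + 12**2) = sqrt(0 + (3 - 3*1/3 - 1/2)**2)*(-47 + 144) = sqrt(0 + (3 - 1 - 1/2)**2)*97 = sqrt(0 + (3/2)**2)*97 = sqrt(0 + 9/4)*97 = sqrt(9/4)*97 = (3/2)*97 = 291/2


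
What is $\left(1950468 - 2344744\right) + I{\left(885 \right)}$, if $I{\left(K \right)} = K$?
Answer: $-393391$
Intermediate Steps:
$\left(1950468 - 2344744\right) + I{\left(885 \right)} = \left(1950468 - 2344744\right) + 885 = -394276 + 885 = -393391$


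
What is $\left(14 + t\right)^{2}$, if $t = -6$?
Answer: $64$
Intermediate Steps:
$\left(14 + t\right)^{2} = \left(14 - 6\right)^{2} = 8^{2} = 64$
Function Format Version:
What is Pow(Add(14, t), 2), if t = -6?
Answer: 64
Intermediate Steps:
Pow(Add(14, t), 2) = Pow(Add(14, -6), 2) = Pow(8, 2) = 64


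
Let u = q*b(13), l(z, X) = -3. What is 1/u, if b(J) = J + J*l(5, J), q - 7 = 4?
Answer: -1/286 ≈ -0.0034965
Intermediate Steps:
q = 11 (q = 7 + 4 = 11)
b(J) = -2*J (b(J) = J + J*(-3) = J - 3*J = -2*J)
u = -286 (u = 11*(-2*13) = 11*(-26) = -286)
1/u = 1/(-286) = -1/286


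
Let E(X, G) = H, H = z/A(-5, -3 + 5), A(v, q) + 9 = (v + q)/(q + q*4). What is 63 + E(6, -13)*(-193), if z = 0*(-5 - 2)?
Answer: 63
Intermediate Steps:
A(v, q) = -9 + (q + v)/(5*q) (A(v, q) = -9 + (v + q)/(q + q*4) = -9 + (q + v)/(q + 4*q) = -9 + (q + v)/((5*q)) = -9 + (q + v)*(1/(5*q)) = -9 + (q + v)/(5*q))
z = 0 (z = 0*(-7) = 0)
H = 0 (H = 0/(((-5 - 44*(-3 + 5))/(5*(-3 + 5)))) = 0/(((1/5)*(-5 - 44*2)/2)) = 0/(((1/5)*(1/2)*(-5 - 88))) = 0/(((1/5)*(1/2)*(-93))) = 0/(-93/10) = 0*(-10/93) = 0)
E(X, G) = 0
63 + E(6, -13)*(-193) = 63 + 0*(-193) = 63 + 0 = 63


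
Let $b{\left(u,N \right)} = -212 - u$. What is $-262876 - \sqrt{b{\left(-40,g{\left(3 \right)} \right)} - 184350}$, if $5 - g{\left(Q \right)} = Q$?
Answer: $-262876 - i \sqrt{184522} \approx -2.6288 \cdot 10^{5} - 429.56 i$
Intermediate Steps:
$g{\left(Q \right)} = 5 - Q$
$-262876 - \sqrt{b{\left(-40,g{\left(3 \right)} \right)} - 184350} = -262876 - \sqrt{\left(-212 - -40\right) - 184350} = -262876 - \sqrt{\left(-212 + 40\right) - 184350} = -262876 - \sqrt{-172 - 184350} = -262876 - \sqrt{-184522} = -262876 - i \sqrt{184522}$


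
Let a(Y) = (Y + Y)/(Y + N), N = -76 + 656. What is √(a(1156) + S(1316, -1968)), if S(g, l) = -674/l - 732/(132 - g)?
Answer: √8943474894123/1975134 ≈ 1.5141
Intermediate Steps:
N = 580
S(g, l) = -732/(132 - g) - 674/l
a(Y) = 2*Y/(580 + Y) (a(Y) = (Y + Y)/(Y + 580) = (2*Y)/(580 + Y) = 2*Y/(580 + Y))
√(a(1156) + S(1316, -1968)) = √(2*1156/(580 + 1156) + 2*(44484 - 337*1316 + 366*(-1968))/(-1968*(-132 + 1316))) = √(2*1156/1736 + 2*(-1/1968)*(44484 - 443492 - 720288)/1184) = √(2*1156*(1/1736) + 2*(-1/1968)*(1/1184)*(-1119296)) = √(289/217 + 17489/18204) = √(9056069/3950268) = √8943474894123/1975134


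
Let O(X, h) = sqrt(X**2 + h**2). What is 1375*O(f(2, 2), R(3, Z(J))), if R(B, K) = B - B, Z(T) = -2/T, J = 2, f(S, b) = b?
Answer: 2750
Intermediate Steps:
R(B, K) = 0
1375*O(f(2, 2), R(3, Z(J))) = 1375*sqrt(2**2 + 0**2) = 1375*sqrt(4 + 0) = 1375*sqrt(4) = 1375*2 = 2750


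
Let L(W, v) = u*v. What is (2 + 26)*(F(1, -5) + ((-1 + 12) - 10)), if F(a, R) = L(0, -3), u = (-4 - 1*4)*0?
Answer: 28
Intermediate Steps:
u = 0 (u = (-4 - 4)*0 = -8*0 = 0)
L(W, v) = 0 (L(W, v) = 0*v = 0)
F(a, R) = 0
(2 + 26)*(F(1, -5) + ((-1 + 12) - 10)) = (2 + 26)*(0 + ((-1 + 12) - 10)) = 28*(0 + (11 - 10)) = 28*(0 + 1) = 28*1 = 28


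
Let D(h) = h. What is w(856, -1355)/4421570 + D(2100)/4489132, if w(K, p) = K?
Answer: 1640999249/2481126422155 ≈ 0.00066139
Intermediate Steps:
w(856, -1355)/4421570 + D(2100)/4489132 = 856/4421570 + 2100/4489132 = 856*(1/4421570) + 2100*(1/4489132) = 428/2210785 + 525/1122283 = 1640999249/2481126422155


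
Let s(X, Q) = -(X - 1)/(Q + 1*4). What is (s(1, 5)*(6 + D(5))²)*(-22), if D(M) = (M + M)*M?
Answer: 0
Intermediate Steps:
D(M) = 2*M² (D(M) = (2*M)*M = 2*M²)
s(X, Q) = -(-1 + X)/(4 + Q) (s(X, Q) = -(-1 + X)/(Q + 4) = -(-1 + X)/(4 + Q))
(s(1, 5)*(6 + D(5))²)*(-22) = (((1 - 1*1)/(4 + 5))*(6 + 2*5²)²)*(-22) = (((1 - 1)/9)*(6 + 2*25)²)*(-22) = (((⅑)*0)*(6 + 50)²)*(-22) = (0*56²)*(-22) = (0*3136)*(-22) = 0*(-22) = 0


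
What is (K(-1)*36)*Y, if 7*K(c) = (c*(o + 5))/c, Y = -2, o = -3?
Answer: -144/7 ≈ -20.571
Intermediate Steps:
K(c) = 2/7 (K(c) = ((c*(-3 + 5))/c)/7 = ((c*2)/c)/7 = ((2*c)/c)/7 = (⅐)*2 = 2/7)
(K(-1)*36)*Y = ((2/7)*36)*(-2) = (72/7)*(-2) = -144/7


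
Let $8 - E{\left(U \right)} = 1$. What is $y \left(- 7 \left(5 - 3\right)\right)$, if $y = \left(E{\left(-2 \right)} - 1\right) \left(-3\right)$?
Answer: $252$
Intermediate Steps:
$E{\left(U \right)} = 7$ ($E{\left(U \right)} = 8 - 1 = 7$)
$y = -18$ ($y = \left(7 - 1\right) \left(-3\right) = 6 \left(-3\right) = -18$)
$y \left(- 7 \left(5 - 3\right)\right) = - 18 \left(- 7 \left(5 - 3\right)\right) = - 18 \left(\left(-7\right) 2\right) = \left(-18\right) \left(-14\right) = 252$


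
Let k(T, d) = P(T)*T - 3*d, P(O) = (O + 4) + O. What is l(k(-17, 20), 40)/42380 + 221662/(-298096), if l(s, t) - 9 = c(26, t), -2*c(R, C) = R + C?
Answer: -1175148733/1579163560 ≈ -0.74416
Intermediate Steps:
P(O) = 4 + 2*O (P(O) = (4 + O) + O = 4 + 2*O)
k(T, d) = -3*d + T*(4 + 2*T) (k(T, d) = (4 + 2*T)*T - 3*d = T*(4 + 2*T) - 3*d = -3*d + T*(4 + 2*T))
c(R, C) = -C/2 - R/2 (c(R, C) = -(R + C)/2 = -(C + R)/2 = -C/2 - R/2)
l(s, t) = -4 - t/2 (l(s, t) = 9 + (-t/2 - ½*26) = 9 + (-t/2 - 13) = 9 + (-13 - t/2) = -4 - t/2)
l(k(-17, 20), 40)/42380 + 221662/(-298096) = (-4 - ½*40)/42380 + 221662/(-298096) = (-4 - 20)*(1/42380) + 221662*(-1/298096) = -24*1/42380 - 110831/149048 = -6/10595 - 110831/149048 = -1175148733/1579163560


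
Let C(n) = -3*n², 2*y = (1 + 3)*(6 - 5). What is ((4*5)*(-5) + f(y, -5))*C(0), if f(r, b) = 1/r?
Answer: 0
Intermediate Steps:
y = 2 (y = ((1 + 3)*(6 - 5))/2 = (4*1)/2 = (½)*4 = 2)
((4*5)*(-5) + f(y, -5))*C(0) = ((4*5)*(-5) + 1/2)*(-3*0²) = (20*(-5) + ½)*(-3*0) = (-100 + ½)*0 = -199/2*0 = 0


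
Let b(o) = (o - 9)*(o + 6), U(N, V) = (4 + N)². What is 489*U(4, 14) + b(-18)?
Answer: 31620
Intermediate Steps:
b(o) = (-9 + o)*(6 + o)
489*U(4, 14) + b(-18) = 489*(4 + 4)² + (-54 + (-18)² - 3*(-18)) = 489*8² + (-54 + 324 + 54) = 489*64 + 324 = 31296 + 324 = 31620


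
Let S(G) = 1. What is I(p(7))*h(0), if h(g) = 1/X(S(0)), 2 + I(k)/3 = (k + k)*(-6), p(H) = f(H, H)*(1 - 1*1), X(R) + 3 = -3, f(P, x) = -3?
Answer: 1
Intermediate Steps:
X(R) = -6 (X(R) = -3 - 3 = -6)
p(H) = 0 (p(H) = -3*(1 - 1*1) = -3*(1 - 1) = -3*0 = 0)
I(k) = -6 - 36*k (I(k) = -6 + 3*((k + k)*(-6)) = -6 + 3*((2*k)*(-6)) = -6 + 3*(-12*k) = -6 - 36*k)
h(g) = -⅙ (h(g) = 1/(-6) = -⅙)
I(p(7))*h(0) = (-6 - 36*0)*(-⅙) = (-6 + 0)*(-⅙) = -6*(-⅙) = 1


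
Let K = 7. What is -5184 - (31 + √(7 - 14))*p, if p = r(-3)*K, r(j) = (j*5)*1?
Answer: -1929 + 105*I*√7 ≈ -1929.0 + 277.8*I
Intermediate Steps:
r(j) = 5*j (r(j) = (5*j)*1 = 5*j)
p = -105 (p = (5*(-3))*7 = -15*7 = -105)
-5184 - (31 + √(7 - 14))*p = -5184 - (31 + √(7 - 14))*(-105) = -5184 - (31 + √(-7))*(-105) = -5184 - (31 + I*√7)*(-105) = -5184 - (-3255 - 105*I*√7) = -5184 + (3255 + 105*I*√7) = -1929 + 105*I*√7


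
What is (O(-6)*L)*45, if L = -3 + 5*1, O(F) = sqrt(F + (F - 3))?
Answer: 90*I*sqrt(15) ≈ 348.57*I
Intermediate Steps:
O(F) = sqrt(-3 + 2*F) (O(F) = sqrt(F + (-3 + F)) = sqrt(-3 + 2*F))
L = 2 (L = -3 + 5 = 2)
(O(-6)*L)*45 = (sqrt(-3 + 2*(-6))*2)*45 = (sqrt(-3 - 12)*2)*45 = (sqrt(-15)*2)*45 = ((I*sqrt(15))*2)*45 = (2*I*sqrt(15))*45 = 90*I*sqrt(15)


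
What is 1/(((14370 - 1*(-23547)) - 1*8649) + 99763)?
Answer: 1/129031 ≈ 7.7501e-6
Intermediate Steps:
1/(((14370 - 1*(-23547)) - 1*8649) + 99763) = 1/(((14370 + 23547) - 8649) + 99763) = 1/((37917 - 8649) + 99763) = 1/(29268 + 99763) = 1/129031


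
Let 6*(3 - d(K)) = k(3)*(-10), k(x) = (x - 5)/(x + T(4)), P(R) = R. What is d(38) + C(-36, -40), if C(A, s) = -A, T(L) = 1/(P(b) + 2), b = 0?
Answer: 799/21 ≈ 38.048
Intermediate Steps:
T(L) = ½ (T(L) = 1/(0 + 2) = 1/2 = ½)
k(x) = (-5 + x)/(½ + x) (k(x) = (x - 5)/(x + ½) = (-5 + x)/(½ + x))
d(K) = 43/21 (d(K) = 3 - 2*(-5 + 3)/(1 + 2*3)*(-10)/6 = 3 - 2*(-2)/(1 + 6)*(-10)/6 = 3 - 2*(-2)/7*(-10)/6 = 3 - 2*(⅐)*(-2)*(-10)/6 = 3 - (-2)*(-10)/21 = 3 - ⅙*40/7 = 3 - 20/21 = 43/21)
d(38) + C(-36, -40) = 43/21 - 1*(-36) = 43/21 + 36 = 799/21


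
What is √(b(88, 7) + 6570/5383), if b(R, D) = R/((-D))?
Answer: I*√328912066/5383 ≈ 3.3691*I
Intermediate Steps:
b(R, D) = -R/D (b(R, D) = R*(-1/D) = -R/D)
√(b(88, 7) + 6570/5383) = √(-1*88/7 + 6570/5383) = √(-1*88*⅐ + 6570*(1/5383)) = √(-88/7 + 6570/5383) = √(-61102/5383) = I*√328912066/5383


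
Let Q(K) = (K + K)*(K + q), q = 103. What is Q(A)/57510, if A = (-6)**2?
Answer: 556/3195 ≈ 0.17402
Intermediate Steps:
A = 36
Q(K) = 2*K*(103 + K) (Q(K) = (K + K)*(K + 103) = (2*K)*(103 + K) = 2*K*(103 + K))
Q(A)/57510 = (2*36*(103 + 36))/57510 = (2*36*139)*(1/57510) = 10008*(1/57510) = 556/3195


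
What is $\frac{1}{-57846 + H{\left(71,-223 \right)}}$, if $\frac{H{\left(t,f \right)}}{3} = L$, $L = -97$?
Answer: $- \frac{1}{58137} \approx -1.7201 \cdot 10^{-5}$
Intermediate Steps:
$H{\left(t,f \right)} = -291$ ($H{\left(t,f \right)} = 3 \left(-97\right) = -291$)
$\frac{1}{-57846 + H{\left(71,-223 \right)}} = \frac{1}{-57846 - 291} = \frac{1}{-58137} = - \frac{1}{58137}$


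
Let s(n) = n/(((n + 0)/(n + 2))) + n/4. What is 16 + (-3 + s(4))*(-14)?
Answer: -40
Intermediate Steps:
s(n) = 2 + 5*n/4 (s(n) = n/((n/(2 + n))) + n*(¼) = n*((2 + n)/n) + n/4 = (2 + n) + n/4 = 2 + 5*n/4)
16 + (-3 + s(4))*(-14) = 16 + (-3 + (2 + (5/4)*4))*(-14) = 16 + (-3 + (2 + 5))*(-14) = 16 + (-3 + 7)*(-14) = 16 + 4*(-14) = 16 - 56 = -40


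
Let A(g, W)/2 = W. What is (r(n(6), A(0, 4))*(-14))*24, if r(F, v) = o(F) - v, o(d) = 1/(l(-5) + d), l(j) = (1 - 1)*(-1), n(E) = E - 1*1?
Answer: 13104/5 ≈ 2620.8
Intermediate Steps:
n(E) = -1 + E (n(E) = E - 1 = -1 + E)
l(j) = 0 (l(j) = 0*(-1) = 0)
o(d) = 1/d (o(d) = 1/(0 + d) = 1/d)
A(g, W) = 2*W
r(F, v) = 1/F - v
(r(n(6), A(0, 4))*(-14))*24 = ((1/(-1 + 6) - 2*4)*(-14))*24 = ((1/5 - 1*8)*(-14))*24 = ((1/5 - 8)*(-14))*24 = -39/5*(-14)*24 = (546/5)*24 = 13104/5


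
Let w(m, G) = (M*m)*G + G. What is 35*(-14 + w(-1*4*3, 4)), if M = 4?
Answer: -7070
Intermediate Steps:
w(m, G) = G + 4*G*m (w(m, G) = (4*m)*G + G = 4*G*m + G = G + 4*G*m)
35*(-14 + w(-1*4*3, 4)) = 35*(-14 + 4*(1 + 4*(-1*4*3))) = 35*(-14 + 4*(1 + 4*(-4*3))) = 35*(-14 + 4*(1 + 4*(-12))) = 35*(-14 + 4*(1 - 48)) = 35*(-14 + 4*(-47)) = 35*(-14 - 188) = 35*(-202) = -7070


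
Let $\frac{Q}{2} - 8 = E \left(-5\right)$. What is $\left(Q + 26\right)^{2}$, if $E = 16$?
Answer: $13924$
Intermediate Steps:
$Q = -144$ ($Q = 16 + 2 \cdot 16 \left(-5\right) = 16 + 2 \left(-80\right) = 16 - 160 = -144$)
$\left(Q + 26\right)^{2} = \left(-144 + 26\right)^{2} = \left(-118\right)^{2} = 13924$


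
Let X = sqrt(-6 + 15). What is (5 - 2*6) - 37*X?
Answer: -118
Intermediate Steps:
X = 3 (X = sqrt(9) = 3)
(5 - 2*6) - 37*X = (5 - 2*6) - 37*3 = (5 - 12) - 111 = -7 - 111 = -118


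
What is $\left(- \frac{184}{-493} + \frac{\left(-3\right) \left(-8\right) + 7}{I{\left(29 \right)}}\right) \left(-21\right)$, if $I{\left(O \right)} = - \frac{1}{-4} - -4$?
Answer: $- \frac{79380}{493} \approx -161.01$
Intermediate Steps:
$I{\left(O \right)} = \frac{17}{4}$ ($I{\left(O \right)} = \left(-1\right) \left(- \frac{1}{4}\right) + 4 = \frac{1}{4} + 4 = \frac{17}{4}$)
$\left(- \frac{184}{-493} + \frac{\left(-3\right) \left(-8\right) + 7}{I{\left(29 \right)}}\right) \left(-21\right) = \left(- \frac{184}{-493} + \frac{\left(-3\right) \left(-8\right) + 7}{\frac{17}{4}}\right) \left(-21\right) = \left(\left(-184\right) \left(- \frac{1}{493}\right) + \left(24 + 7\right) \frac{4}{17}\right) \left(-21\right) = \left(\frac{184}{493} + 31 \cdot \frac{4}{17}\right) \left(-21\right) = \left(\frac{184}{493} + \frac{124}{17}\right) \left(-21\right) = \frac{3780}{493} \left(-21\right) = - \frac{79380}{493}$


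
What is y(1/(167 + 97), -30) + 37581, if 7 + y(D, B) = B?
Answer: 37544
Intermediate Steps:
y(D, B) = -7 + B
y(1/(167 + 97), -30) + 37581 = (-7 - 30) + 37581 = -37 + 37581 = 37544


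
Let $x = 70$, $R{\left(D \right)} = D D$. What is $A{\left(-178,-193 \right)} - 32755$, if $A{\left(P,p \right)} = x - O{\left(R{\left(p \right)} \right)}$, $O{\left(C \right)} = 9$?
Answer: $-32694$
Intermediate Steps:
$R{\left(D \right)} = D^{2}$
$A{\left(P,p \right)} = 61$ ($A{\left(P,p \right)} = 70 - 9 = 61$)
$A{\left(-178,-193 \right)} - 32755 = 61 - 32755 = -32694$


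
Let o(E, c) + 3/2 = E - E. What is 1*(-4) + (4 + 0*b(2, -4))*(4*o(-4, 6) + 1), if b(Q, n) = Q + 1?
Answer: -24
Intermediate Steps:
o(E, c) = -3/2 (o(E, c) = -3/2 + (E - E) = -3/2 + 0 = -3/2)
b(Q, n) = 1 + Q
1*(-4) + (4 + 0*b(2, -4))*(4*o(-4, 6) + 1) = 1*(-4) + (4 + 0*(1 + 2))*(4*(-3/2) + 1) = -4 + (4 + 0*3)*(-6 + 1) = -4 + (4 + 0)*(-5) = -4 + 4*(-5) = -4 - 20 = -24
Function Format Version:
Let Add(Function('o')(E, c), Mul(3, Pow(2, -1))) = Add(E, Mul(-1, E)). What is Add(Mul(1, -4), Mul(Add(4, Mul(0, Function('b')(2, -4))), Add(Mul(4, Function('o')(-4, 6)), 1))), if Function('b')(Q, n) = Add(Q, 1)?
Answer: -24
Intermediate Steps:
Function('o')(E, c) = Rational(-3, 2) (Function('o')(E, c) = Add(Rational(-3, 2), Add(E, Mul(-1, E))) = Add(Rational(-3, 2), 0) = Rational(-3, 2))
Function('b')(Q, n) = Add(1, Q)
Add(Mul(1, -4), Mul(Add(4, Mul(0, Function('b')(2, -4))), Add(Mul(4, Function('o')(-4, 6)), 1))) = Add(Mul(1, -4), Mul(Add(4, Mul(0, Add(1, 2))), Add(Mul(4, Rational(-3, 2)), 1))) = Add(-4, Mul(Add(4, Mul(0, 3)), Add(-6, 1))) = Add(-4, Mul(Add(4, 0), -5)) = Add(-4, Mul(4, -5)) = Add(-4, -20) = -24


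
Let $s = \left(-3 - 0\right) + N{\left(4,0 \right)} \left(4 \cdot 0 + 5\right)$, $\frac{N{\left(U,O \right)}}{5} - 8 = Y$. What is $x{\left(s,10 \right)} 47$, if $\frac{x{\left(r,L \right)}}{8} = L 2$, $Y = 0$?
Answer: $7520$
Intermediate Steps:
$N{\left(U,O \right)} = 40$ ($N{\left(U,O \right)} = 40 + 5 \cdot 0 = 40 + 0 = 40$)
$s = 197$ ($s = \left(-3 - 0\right) + 40 \left(4 \cdot 0 + 5\right) = \left(-3 + 0\right) + 40 \left(0 + 5\right) = -3 + 40 \cdot 5 = -3 + 200 = 197$)
$x{\left(r,L \right)} = 16 L$ ($x{\left(r,L \right)} = 8 L 2 = 8 \cdot 2 L = 16 L$)
$x{\left(s,10 \right)} 47 = 16 \cdot 10 \cdot 47 = 160 \cdot 47 = 7520$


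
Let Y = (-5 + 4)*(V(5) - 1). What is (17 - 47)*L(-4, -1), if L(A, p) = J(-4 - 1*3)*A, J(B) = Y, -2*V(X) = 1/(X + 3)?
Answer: 255/2 ≈ 127.50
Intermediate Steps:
V(X) = -1/(2*(3 + X)) (V(X) = -1/(2*(X + 3)) = -1/(2*(3 + X)))
Y = 17/16 (Y = (-5 + 4)*(-1/(6 + 2*5) - 1) = -(-1/(6 + 10) - 1) = -(-1/16 - 1) = -1*(-17/16) = 17/16 ≈ 1.0625)
J(B) = 17/16
L(A, p) = 17*A/16
(17 - 47)*L(-4, -1) = (17 - 47)*((17/16)*(-4)) = -30*(-17/4) = 255/2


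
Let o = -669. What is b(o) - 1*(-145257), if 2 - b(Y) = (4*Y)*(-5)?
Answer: 131879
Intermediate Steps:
b(Y) = 2 + 20*Y (b(Y) = 2 - 4*Y*(-5) = 2 - (-20)*Y = 2 + 20*Y)
b(o) - 1*(-145257) = (2 + 20*(-669)) - 1*(-145257) = (2 - 13380) + 145257 = -13378 + 145257 = 131879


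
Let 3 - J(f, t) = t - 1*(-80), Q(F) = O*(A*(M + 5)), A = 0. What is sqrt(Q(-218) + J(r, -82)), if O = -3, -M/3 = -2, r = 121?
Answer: sqrt(5) ≈ 2.2361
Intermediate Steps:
M = 6 (M = -3*(-2) = 6)
Q(F) = 0 (Q(F) = -0*(6 + 5) = -0*11 = -3*0 = 0)
J(f, t) = -77 - t (J(f, t) = 3 - (t - 1*(-80)) = 3 - (t + 80) = 3 - (80 + t) = 3 + (-80 - t) = -77 - t)
sqrt(Q(-218) + J(r, -82)) = sqrt(0 + (-77 - 1*(-82))) = sqrt(0 + (-77 + 82)) = sqrt(0 + 5) = sqrt(5)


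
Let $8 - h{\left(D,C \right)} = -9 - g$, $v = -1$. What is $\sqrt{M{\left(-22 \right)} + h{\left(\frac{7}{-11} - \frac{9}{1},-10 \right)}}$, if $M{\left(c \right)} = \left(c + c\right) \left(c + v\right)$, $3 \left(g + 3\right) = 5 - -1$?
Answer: $2 \sqrt{257} \approx 32.062$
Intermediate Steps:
$g = -1$ ($g = -3 + \frac{5 - -1}{3} = -3 + \frac{5 + 1}{3} = -3 + \frac{1}{3} \cdot 6 = -3 + 2 = -1$)
$h{\left(D,C \right)} = 16$ ($h{\left(D,C \right)} = 8 - \left(-9 - -1\right) = 8 - \left(-9 + 1\right) = 8 - -8 = 8 + 8 = 16$)
$M{\left(c \right)} = 2 c \left(-1 + c\right)$ ($M{\left(c \right)} = \left(c + c\right) \left(c - 1\right) = 2 c \left(-1 + c\right)$)
$\sqrt{M{\left(-22 \right)} + h{\left(\frac{7}{-11} - \frac{9}{1},-10 \right)}} = \sqrt{2 \left(-22\right) \left(-1 - 22\right) + 16} = \sqrt{2 \left(-22\right) \left(-23\right) + 16} = \sqrt{1012 + 16} = \sqrt{1028} = 2 \sqrt{257}$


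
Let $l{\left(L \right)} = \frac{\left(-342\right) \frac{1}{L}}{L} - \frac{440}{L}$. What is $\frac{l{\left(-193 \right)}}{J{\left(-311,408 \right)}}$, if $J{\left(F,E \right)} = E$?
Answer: $\frac{42289}{7598796} \approx 0.0055652$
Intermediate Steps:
$l{\left(L \right)} = - \frac{440}{L} - \frac{342}{L^{2}}$ ($l{\left(L \right)} = - \frac{342}{L^{2}} - \frac{440}{L} = - \frac{440}{L} - \frac{342}{L^{2}}$)
$\frac{l{\left(-193 \right)}}{J{\left(-311,408 \right)}} = \frac{2 \cdot \frac{1}{37249} \left(-171 - -42460\right)}{408} = 2 \cdot \frac{1}{37249} \left(-171 + 42460\right) \frac{1}{408} = 2 \cdot \frac{1}{37249} \cdot 42289 \cdot \frac{1}{408} = \frac{84578}{37249} \cdot \frac{1}{408} = \frac{42289}{7598796}$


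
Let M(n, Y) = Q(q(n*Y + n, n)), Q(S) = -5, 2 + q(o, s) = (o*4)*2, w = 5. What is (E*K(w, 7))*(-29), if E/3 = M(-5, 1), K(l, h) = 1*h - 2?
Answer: 2175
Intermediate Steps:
K(l, h) = -2 + h (K(l, h) = h - 2 = -2 + h)
q(o, s) = -2 + 8*o (q(o, s) = -2 + (o*4)*2 = -2 + (4*o)*2 = -2 + 8*o)
M(n, Y) = -5
E = -15 (E = 3*(-5) = -15)
(E*K(w, 7))*(-29) = -15*(-2 + 7)*(-29) = -15*5*(-29) = -75*(-29) = 2175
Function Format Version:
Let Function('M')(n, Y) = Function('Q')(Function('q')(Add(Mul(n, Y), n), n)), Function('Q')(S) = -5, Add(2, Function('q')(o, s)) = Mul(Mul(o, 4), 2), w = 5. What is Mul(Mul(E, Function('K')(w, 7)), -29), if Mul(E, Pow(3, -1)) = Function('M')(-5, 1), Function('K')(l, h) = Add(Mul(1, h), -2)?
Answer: 2175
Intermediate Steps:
Function('K')(l, h) = Add(-2, h) (Function('K')(l, h) = Add(h, -2) = Add(-2, h))
Function('q')(o, s) = Add(-2, Mul(8, o)) (Function('q')(o, s) = Add(-2, Mul(Mul(o, 4), 2)) = Add(-2, Mul(Mul(4, o), 2)) = Add(-2, Mul(8, o)))
Function('M')(n, Y) = -5
E = -15 (E = Mul(3, -5) = -15)
Mul(Mul(E, Function('K')(w, 7)), -29) = Mul(Mul(-15, Add(-2, 7)), -29) = Mul(Mul(-15, 5), -29) = Mul(-75, -29) = 2175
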